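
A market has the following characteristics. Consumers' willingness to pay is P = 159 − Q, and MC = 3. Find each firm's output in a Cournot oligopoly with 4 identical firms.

q_i = 31.2

Cournot with 4 identical firms: the symmetric best-response condition is 159 − 5q = 3. Each firm produces q = 31.2, total output Q = 124.8, price P = 34.2.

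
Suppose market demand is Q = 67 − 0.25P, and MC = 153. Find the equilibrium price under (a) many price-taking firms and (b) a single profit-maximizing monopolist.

Inverting demand: P = 268 − 4Q.
Perfect competition: P = MC = 153, so 268 − 4Q = 153 and Q = 28.75.
A monopolist chooses Q where MR = MC. MR = 268 − 8Q; setting this equal to 153 gives Q = 14.375 and P = 210.5.

Competition: P = 153; Monopoly: P = 210.5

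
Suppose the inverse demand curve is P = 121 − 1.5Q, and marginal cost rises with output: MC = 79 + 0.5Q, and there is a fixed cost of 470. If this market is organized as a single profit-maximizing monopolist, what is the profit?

Profit = −218

Monopoly sets MR = MC: 121 − 3Q = 79 + 0.5Q ⇒ Q = 12, P = 121 − 1.5·12 = 103.
Profit = 103·12 − (79·12 + ½·0.5·12²) − 470 = −218.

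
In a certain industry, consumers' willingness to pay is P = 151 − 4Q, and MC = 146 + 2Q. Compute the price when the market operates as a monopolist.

The monopolist equates marginal revenue to marginal cost: 151 − 8Q = 146 + 2Q, so Q = 0.5. From demand, P = 149.

P = 149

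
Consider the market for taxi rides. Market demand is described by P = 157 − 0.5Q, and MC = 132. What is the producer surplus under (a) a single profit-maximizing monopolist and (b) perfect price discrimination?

The monopolist equates marginal revenue to marginal cost: 157 − Q = 132, so Q = 25. From demand, P = 144.5.
PS = (144.5 − 132)·25 = 312.5.
Under first-degree price discrimination the firm charges each unit its demand price and produces up to where P = MC, i.e. Q = 50. Consumer surplus is zero; producer surplus equals total surplus.
PS = ½·(157 − 132)·50 = 625.

Monopoly: PS = 312.5; Perfect PD: PS = 625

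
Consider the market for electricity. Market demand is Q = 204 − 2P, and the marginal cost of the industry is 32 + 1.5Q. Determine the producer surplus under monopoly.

PS = 980

Inverting demand: P = 102 − 0.5Q.
A monopolist chooses Q where MR = MC. MR = 102 − Q; setting this equal to 32 + 1.5Q gives Q = 28 and P = 88.
PS = P·Q − VC(Q) = 88·28 − (32·28 + ½·1.5·28²) = 980.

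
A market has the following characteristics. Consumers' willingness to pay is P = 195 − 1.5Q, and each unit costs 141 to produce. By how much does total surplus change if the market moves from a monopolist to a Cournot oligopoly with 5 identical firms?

Total surplus rises by 216

The monopolist equates marginal revenue to marginal cost: 195 − 3Q = 141, so Q = 18. From demand, P = 168.
CS = ½·(195 − 168)·18 = 243; PS = (168 − 141)·18 = 486; TS = 729.
In a 5-firm Cournot equilibrium, symmetry and the first-order condition give q = (195 − 141)/(9) = 6. So Q = 30 and P = 150.
CS = ½·(195 − 150)·30 = 675; PS = (150 − 141)·30 = 270; TS = 945.
Change in total surplus: 945 − 729 = 216.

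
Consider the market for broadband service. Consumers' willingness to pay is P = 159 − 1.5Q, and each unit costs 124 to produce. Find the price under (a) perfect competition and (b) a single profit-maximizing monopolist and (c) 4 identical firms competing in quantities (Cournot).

Competition: P = 124; Monopoly: P = 141.5; Cournot: P = 131

Perfect competition: P = MC = 124, so 159 − 1.5Q = 124 and Q = 70/3.
A monopolist chooses Q where MR = MC. MR = 159 − 3Q; setting this equal to 124 gives Q = 35/3 and P = 141.5.
Cournot with 4 identical firms: the symmetric best-response condition is 159 − 7.5q = 124. Each firm produces q = 14/3, total output Q = 56/3, price P = 131.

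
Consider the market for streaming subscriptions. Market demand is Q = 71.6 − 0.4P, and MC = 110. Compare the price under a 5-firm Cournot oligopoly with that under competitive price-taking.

Cournot: P = 121.5; Competition: P = 110

Inverting demand: P = 179 − 2.5Q.
In a 5-firm Cournot equilibrium, symmetry and the first-order condition give q = (179 − 110)/(15) = 4.6. So Q = 23 and P = 121.5.
Under competition P = MC = 110, so Q = (179 − 110)/2.5 = 27.6.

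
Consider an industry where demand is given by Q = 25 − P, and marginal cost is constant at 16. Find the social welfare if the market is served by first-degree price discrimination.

TS = 40.5

Inverting demand: P = 25 − Q.
A perfectly discriminating monopolist sells every unit with P(Q) ≥ MC(Q), so output equals the competitive quantity Q = 9. Each buyer pays their reservation price, so CS = 0 and the firm captures all surplus.
TS = 40.5 (equal to competitive TS).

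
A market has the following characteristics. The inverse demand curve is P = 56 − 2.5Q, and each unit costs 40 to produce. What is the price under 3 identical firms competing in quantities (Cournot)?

P = 44

In a 3-firm Cournot equilibrium, symmetry and the first-order condition give q = (56 − 40)/(10) = 1.6. So Q = 4.8 and P = 44.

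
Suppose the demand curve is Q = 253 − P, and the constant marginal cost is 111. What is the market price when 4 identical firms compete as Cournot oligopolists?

P = 139.4

Inverting demand: P = 253 − Q.
In a 4-firm Cournot equilibrium, symmetry and the first-order condition give q = (253 − 111)/(5) = 28.4. So Q = 113.6 and P = 139.4.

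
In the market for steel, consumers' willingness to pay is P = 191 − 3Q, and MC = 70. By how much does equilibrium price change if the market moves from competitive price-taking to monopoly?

Equilibrium price rises by 60.5

Competitive firms price at marginal cost: P = 70, giving Q = 121/3.
Monopoly sets MR = MC: 191 − 6Q = 70 ⇒ Q = 121/6, P = 191 − 3·121/6 = 130.5.
Change in equilibrium price: 130.5 − 70 = 60.5.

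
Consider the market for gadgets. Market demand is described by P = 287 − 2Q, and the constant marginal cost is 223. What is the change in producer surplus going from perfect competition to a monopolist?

PS rises by 512

Competitive firms price at marginal cost: P = 223, giving Q = 32.
PS = (223 − 223)·32 = 0.
A monopolist chooses Q where MR = MC. MR = 287 − 4Q; setting this equal to 223 gives Q = 16 and P = 255.
PS = (255 − 223)·16 = 512.
Change in producer surplus: 512 − 0 = 512.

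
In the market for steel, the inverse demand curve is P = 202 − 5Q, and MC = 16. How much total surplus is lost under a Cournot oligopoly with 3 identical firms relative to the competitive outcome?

DWL = 216.225

Perfect competition: P = MC = 16, so 202 − 5Q = 16 and Q = 37.2.
With 3 symmetric Cournot firms, each firm's FOC gives 202 − 20q = 16, so q = 9.3, Q = 3·9.3 = 27.9, and P = 62.5.
DWL is the triangle between Q = 27.9 and Q = 37.2: ½·(37.2 − 27.9)·(62.5 − 16) = 216.225.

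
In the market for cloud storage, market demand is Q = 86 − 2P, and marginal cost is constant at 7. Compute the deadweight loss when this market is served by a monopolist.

Inverting demand: P = 43 − 0.5Q.
Competitive firms price at marginal cost: P = 7, giving Q = 72.
Monopoly sets MR = MC: 43 − Q = 7 ⇒ Q = 36, P = 43 − 0.5·36 = 25.
DWL is the triangle between Q = 36 and Q = 72: ½·(72 − 36)·(25 − 7) = 324.

DWL = 324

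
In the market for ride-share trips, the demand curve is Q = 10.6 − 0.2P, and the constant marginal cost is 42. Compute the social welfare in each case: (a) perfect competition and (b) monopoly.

Inverting demand: P = 53 − 5Q.
Perfect competition: P = MC = 42, so 53 − 5Q = 42 and Q = 2.2.
CS = ½·(53 − 42)·2.2 = 12.1; PS = (42 − 42)·2.2 = 0; TS = 12.1.
A monopolist chooses Q where MR = MC. MR = 53 − 10Q; setting this equal to 42 gives Q = 1.1 and P = 47.5.
CS = ½·(53 − 47.5)·1.1 = 3.025; PS = (47.5 − 42)·1.1 = 6.05; TS = 9.075.

Competition: TS = 12.1; Monopoly: TS = 9.075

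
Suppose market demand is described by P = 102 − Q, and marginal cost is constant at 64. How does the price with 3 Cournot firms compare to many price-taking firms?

With 3 symmetric Cournot firms, each firm's FOC gives 102 − 4q = 64, so q = 9.5, Q = 3·9.5 = 28.5, and P = 73.5.
Competitive firms price at marginal cost: P = 64, giving Q = 38.

Cournot: P = 73.5; Competition: P = 64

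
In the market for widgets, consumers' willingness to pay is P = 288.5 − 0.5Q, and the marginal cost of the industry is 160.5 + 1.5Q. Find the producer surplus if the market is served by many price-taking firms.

Under competition P = MC: 288.5 − 0.5Q = 160.5 + 1.5Q ⇒ Q = 64, P = 256.5.
PS = P·Q − VC(Q) = 256.5·64 − (160.5·64 + ½·1.5·64²) = 3072.

PS = 3072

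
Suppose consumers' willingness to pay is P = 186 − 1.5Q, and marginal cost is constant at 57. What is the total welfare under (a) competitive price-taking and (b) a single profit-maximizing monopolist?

Competition: TS = 5547; Monopoly: TS = 4160.25

Under competition P = MC = 57, so Q = (186 − 57)/1.5 = 86.
CS = ½·(186 − 57)·86 = 5547; PS = (57 − 57)·86 = 0; TS = 5547.
A monopolist chooses Q where MR = MC. MR = 186 − 3Q; setting this equal to 57 gives Q = 43 and P = 121.5.
CS = ½·(186 − 121.5)·43 = 1386.75; PS = (121.5 − 57)·43 = 2773.5; TS = 4160.25.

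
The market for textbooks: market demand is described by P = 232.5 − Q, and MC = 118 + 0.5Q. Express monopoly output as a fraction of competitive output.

Q_m/Q_c = 0.6

A monopolist chooses Q where MR = MC. MR = 232.5 − 2Q; setting this equal to 118 + 0.5Q gives Q = 45.8 and P = 186.7.
Competitive equilibrium sets price equal to marginal cost: 232.5 − Q = 118 + 0.5Q, so Q = 229/3 and P = 937/6.
Ratio Q_m/Q_c = 45.8/(229/3) = 0.6.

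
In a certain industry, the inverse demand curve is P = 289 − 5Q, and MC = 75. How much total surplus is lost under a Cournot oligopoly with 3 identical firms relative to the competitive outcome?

DWL = 286.225

Competitive firms price at marginal cost: P = 75, giving Q = 42.8.
With 3 symmetric Cournot firms, each firm's FOC gives 289 − 20q = 75, so q = 10.7, Q = 3·10.7 = 32.1, and P = 128.5.
DWL is the triangle between Q = 32.1 and Q = 42.8: ½·(42.8 − 32.1)·(128.5 − 75) = 286.225.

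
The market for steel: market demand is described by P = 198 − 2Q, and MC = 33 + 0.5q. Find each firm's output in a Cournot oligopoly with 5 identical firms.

q_i = 13.2

Cournot with 5 identical firms: the symmetric best-response condition is 198 − 12q = 33 + 0.5q. Each firm produces q = 13.2, total output Q = 66, price P = 66.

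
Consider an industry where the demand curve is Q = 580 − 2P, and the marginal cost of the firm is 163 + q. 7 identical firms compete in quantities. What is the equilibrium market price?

P = 201.1

Inverting demand: P = 290 − 0.5Q.
Cournot with 7 identical firms: the symmetric best-response condition is 290 − 4q = 163 + q. Each firm produces q = 25.4, total output Q = 177.8, price P = 201.1.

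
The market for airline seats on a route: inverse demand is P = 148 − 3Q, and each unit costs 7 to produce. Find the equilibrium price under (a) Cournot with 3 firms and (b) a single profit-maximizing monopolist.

Cournot: P = 42.25; Monopoly: P = 77.5

In a 3-firm Cournot equilibrium, symmetry and the first-order condition give q = (148 − 7)/(12) = 11.75. So Q = 35.25 and P = 42.25.
Monopoly sets MR = MC: 148 − 6Q = 7 ⇒ Q = 23.5, P = 148 − 3·23.5 = 77.5.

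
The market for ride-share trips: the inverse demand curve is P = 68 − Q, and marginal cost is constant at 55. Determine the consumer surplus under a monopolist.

The monopolist equates marginal revenue to marginal cost: 68 − 2Q = 55, so Q = 6.5. From demand, P = 61.5.
CS = ½·(68 − 61.5)·6.5 = 21.125.

CS = 21.125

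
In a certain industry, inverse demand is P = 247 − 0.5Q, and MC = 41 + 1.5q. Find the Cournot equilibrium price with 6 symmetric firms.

In a 6-firm Cournot equilibrium, symmetry and the first-order condition give q = (247 − 41)/(5) = 41.2. So Q = 247.2 and P = 123.4.

P = 123.4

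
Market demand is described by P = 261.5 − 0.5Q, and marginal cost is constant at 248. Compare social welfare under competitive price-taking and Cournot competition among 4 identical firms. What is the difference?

TS falls by 7.29

Perfect competition: P = MC = 248, so 261.5 − 0.5Q = 248 and Q = 27.
CS = ½·(261.5 − 248)·27 = 182.25; PS = (248 − 248)·27 = 0; TS = 182.25.
Cournot with 4 identical firms: the symmetric best-response condition is 261.5 − 2.5q = 248. Each firm produces q = 5.4, total output Q = 21.6, price P = 250.7.
CS = ½·(261.5 − 250.7)·21.6 = 116.64; PS = (250.7 − 248)·21.6 = 58.32; TS = 174.96.
Change in social welfare: 174.96 − 182.25 = −7.29.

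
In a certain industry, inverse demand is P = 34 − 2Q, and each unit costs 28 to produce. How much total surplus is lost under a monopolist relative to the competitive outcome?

DWL = 2.25

Perfect competition: P = MC = 28, so 34 − 2Q = 28 and Q = 3.
Monopoly sets MR = MC: 34 − 4Q = 28 ⇒ Q = 1.5, P = 34 − 2·1.5 = 31.
DWL is the triangle between Q = 1.5 and Q = 3: ½·(3 − 1.5)·(31 − 28) = 2.25.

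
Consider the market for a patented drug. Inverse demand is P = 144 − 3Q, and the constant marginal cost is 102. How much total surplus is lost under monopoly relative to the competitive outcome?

DWL = 73.5

Competitive firms price at marginal cost: P = 102, giving Q = 14.
A monopolist chooses Q where MR = MC. MR = 144 − 6Q; setting this equal to 102 gives Q = 7 and P = 123.
DWL is the triangle between Q = 7 and Q = 14: ½·(14 − 7)·(123 − 102) = 73.5.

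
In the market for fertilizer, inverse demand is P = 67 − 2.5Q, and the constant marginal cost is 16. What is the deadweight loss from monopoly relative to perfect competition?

DWL = 130.05

Under competition P = MC = 16, so Q = (67 − 16)/2.5 = 20.4.
A monopolist chooses Q where MR = MC. MR = 67 − 5Q; setting this equal to 16 gives Q = 10.2 and P = 41.5.
DWL is the triangle between Q = 10.2 and Q = 20.4: ½·(20.4 − 10.2)·(41.5 − 16) = 130.05.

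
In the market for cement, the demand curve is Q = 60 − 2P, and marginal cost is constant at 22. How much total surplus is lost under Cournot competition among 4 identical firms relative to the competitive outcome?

DWL = 2.56

Inverting demand: P = 30 − 0.5Q.
Competitive firms price at marginal cost: P = 22, giving Q = 16.
Cournot with 4 identical firms: the symmetric best-response condition is 30 − 2.5q = 22. Each firm produces q = 3.2, total output Q = 12.8, price P = 23.6.
DWL is the triangle between Q = 12.8 and Q = 16: ½·(16 − 12.8)·(23.6 − 22) = 2.56.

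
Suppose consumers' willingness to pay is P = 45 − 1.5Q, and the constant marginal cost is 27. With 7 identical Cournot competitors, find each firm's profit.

Cournot with 7 identical firms: the symmetric best-response condition is 45 − 12q = 27. Each firm produces q = 1.5, total output Q = 10.5, price P = 29.25.
Each firm's profit = (29.25 − 27)·1.5 = 3.375.

π_i = 3.375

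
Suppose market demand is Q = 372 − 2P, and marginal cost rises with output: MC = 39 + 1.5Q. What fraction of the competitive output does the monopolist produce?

Inverting demand: P = 186 − 0.5Q.
The monopolist equates marginal revenue to marginal cost: 186 − Q = 39 + 1.5Q, so Q = 58.8. From demand, P = 156.6.
Under competition P = MC: 186 − 0.5Q = 39 + 1.5Q ⇒ Q = 73.5, P = 149.25.
Ratio Q_m/Q_c = 58.8/73.5 = 0.8.

Q_m/Q_c = 0.8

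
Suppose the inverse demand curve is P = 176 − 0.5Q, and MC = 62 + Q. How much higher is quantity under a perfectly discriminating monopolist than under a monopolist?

A monopolist chooses Q where MR = MC. MR = 176 − Q; setting this equal to 62 + Q gives Q = 57 and P = 147.5.
With perfect price discrimination, output is the efficient level Q = 76 (where demand meets MC), but every buyer pays their willingness to pay: CS = 0 and PS = total surplus.
Change in quantity: 76 − 57 = 19.

Q rises by 19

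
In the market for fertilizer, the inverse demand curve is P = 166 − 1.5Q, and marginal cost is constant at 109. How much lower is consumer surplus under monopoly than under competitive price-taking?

Perfect competition: P = MC = 109, so 166 − 1.5Q = 109 and Q = 38.
CS = ½·(166 − 109)·38 = 1083.
Monopoly sets MR = MC: 166 − 3Q = 109 ⇒ Q = 19, P = 166 − 1.5·19 = 137.5.
CS = ½·(166 − 137.5)·19 = 270.75.
Change in consumer surplus: 270.75 − 1083 = −812.25.

Consumer surplus falls by 812.25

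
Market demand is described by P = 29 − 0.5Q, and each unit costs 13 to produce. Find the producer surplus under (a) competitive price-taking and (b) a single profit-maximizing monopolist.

Competitive firms price at marginal cost: P = 13, giving Q = 32.
PS = (13 − 13)·32 = 0.
The monopolist equates marginal revenue to marginal cost: 29 − Q = 13, so Q = 16. From demand, P = 21.
PS = (21 − 13)·16 = 128.

Competition: PS = 0; Monopoly: PS = 128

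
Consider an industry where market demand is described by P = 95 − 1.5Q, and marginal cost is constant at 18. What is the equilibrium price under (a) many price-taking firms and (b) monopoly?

Under competition P = MC = 18, so Q = (95 − 18)/1.5 = 154/3.
Monopoly sets MR = MC: 95 − 3Q = 18 ⇒ Q = 77/3, P = 95 − 1.5·77/3 = 56.5.

Competition: P = 18; Monopoly: P = 56.5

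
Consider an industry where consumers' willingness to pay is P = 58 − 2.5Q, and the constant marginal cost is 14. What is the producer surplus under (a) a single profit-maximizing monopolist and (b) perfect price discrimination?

Monopoly: PS = 193.6; Perfect PD: PS = 387.2

The monopolist equates marginal revenue to marginal cost: 58 − 5Q = 14, so Q = 8.8. From demand, P = 36.
PS = (36 − 14)·8.8 = 193.6.
Under first-degree price discrimination the firm charges each unit its demand price and produces up to where P = MC, i.e. Q = 17.6. Consumer surplus is zero; producer surplus equals total surplus.
PS = ½·(58 − 14)·17.6 = 387.2.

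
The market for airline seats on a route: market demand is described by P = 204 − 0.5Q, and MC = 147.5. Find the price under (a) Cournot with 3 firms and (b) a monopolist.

In a 3-firm Cournot equilibrium, symmetry and the first-order condition give q = (204 − 147.5)/(2) = 28.25. So Q = 84.75 and P = 161.625.
A monopolist chooses Q where MR = MC. MR = 204 − Q; setting this equal to 147.5 gives Q = 56.5 and P = 175.75.

Cournot: P = 161.625; Monopoly: P = 175.75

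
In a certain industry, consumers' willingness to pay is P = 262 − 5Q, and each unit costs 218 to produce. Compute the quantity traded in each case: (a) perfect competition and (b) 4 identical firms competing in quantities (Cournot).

Under competition P = MC = 218, so Q = (262 − 218)/5 = 8.8.
In a 4-firm Cournot equilibrium, symmetry and the first-order condition give q = (262 − 218)/(25) = 1.76. So Q = 7.04 and P = 226.8.

Competition: Q = 8.8; Cournot: Q = 7.04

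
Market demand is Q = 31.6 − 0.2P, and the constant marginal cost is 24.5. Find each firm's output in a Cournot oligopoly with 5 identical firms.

q_i = 4.45

Inverting demand: P = 158 − 5Q.
With 5 symmetric Cournot firms, each firm's FOC gives 158 − 30q = 24.5, so q = 4.45, Q = 5·4.45 = 22.25, and P = 46.75.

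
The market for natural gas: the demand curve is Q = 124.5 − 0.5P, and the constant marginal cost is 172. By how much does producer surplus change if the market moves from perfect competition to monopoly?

Inverting demand: P = 249 − 2Q.
Competitive firms price at marginal cost: P = 172, giving Q = 38.5.
PS = (172 − 172)·38.5 = 0.
The monopolist equates marginal revenue to marginal cost: 249 − 4Q = 172, so Q = 19.25. From demand, P = 210.5.
PS = (210.5 − 172)·19.25 = 741.125.
Change in producer surplus: 741.125 − 0 = 741.125.

Producer surplus rises by 741.125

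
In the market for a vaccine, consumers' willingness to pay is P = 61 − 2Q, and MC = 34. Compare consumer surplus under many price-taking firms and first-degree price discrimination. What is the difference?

CS falls by 182.25

Under competition P = MC = 34, so Q = (61 − 34)/2 = 13.5.
CS = ½·(61 − 34)·13.5 = 182.25.
With perfect price discrimination, output is the efficient level Q = 13.5 (where demand meets MC), but every buyer pays their willingness to pay: CS = 0 and PS = total surplus.
CS = 0.
Change in consumer surplus: 0 − 182.25 = −182.25.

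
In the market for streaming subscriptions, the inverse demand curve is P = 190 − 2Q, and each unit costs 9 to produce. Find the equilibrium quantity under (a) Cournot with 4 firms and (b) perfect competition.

Cournot: Q = 72.4; Competition: Q = 90.5

With 4 symmetric Cournot firms, each firm's FOC gives 190 − 10q = 9, so q = 18.1, Q = 4·18.1 = 72.4, and P = 45.2.
Under competition P = MC = 9, so Q = (190 − 9)/2 = 90.5.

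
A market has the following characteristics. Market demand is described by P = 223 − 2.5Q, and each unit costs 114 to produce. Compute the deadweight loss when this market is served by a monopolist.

Under competition P = MC = 114, so Q = (223 − 114)/2.5 = 43.6.
A monopolist chooses Q where MR = MC. MR = 223 − 5Q; setting this equal to 114 gives Q = 21.8 and P = 168.5.
DWL is the triangle between Q = 21.8 and Q = 43.6: ½·(43.6 − 21.8)·(168.5 − 114) = 594.05.

DWL = 594.05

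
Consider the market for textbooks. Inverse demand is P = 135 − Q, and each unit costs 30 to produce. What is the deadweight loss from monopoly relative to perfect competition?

Under competition P = MC = 30, so Q = (135 − 30)/1 = 105.
Monopoly sets MR = MC: 135 − 2Q = 30 ⇒ Q = 52.5, P = 135 − 52.5 = 82.5.
DWL is the triangle between Q = 52.5 and Q = 105: ½·(105 − 52.5)·(82.5 − 30) = 1378.125.

DWL = 1378.125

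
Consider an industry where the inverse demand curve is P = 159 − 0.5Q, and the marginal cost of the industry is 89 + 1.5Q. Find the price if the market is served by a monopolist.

P = 145

The monopolist equates marginal revenue to marginal cost: 159 − Q = 89 + 1.5Q, so Q = 28. From demand, P = 145.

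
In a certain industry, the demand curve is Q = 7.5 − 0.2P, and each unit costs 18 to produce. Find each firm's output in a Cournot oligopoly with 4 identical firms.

Inverting demand: P = 37.5 − 5Q.
In a 4-firm Cournot equilibrium, symmetry and the first-order condition give q = (37.5 − 18)/(25) = 0.78. So Q = 3.12 and P = 21.9.

q_i = 0.78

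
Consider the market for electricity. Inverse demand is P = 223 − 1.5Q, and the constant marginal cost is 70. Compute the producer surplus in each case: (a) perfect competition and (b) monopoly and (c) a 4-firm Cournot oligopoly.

Competition: PS = 0; Monopoly: PS = 3901.5; Cournot: PS = 2496.96

Under competition P = MC = 70, so Q = (223 − 70)/1.5 = 102.
PS = (70 − 70)·102 = 0.
The monopolist equates marginal revenue to marginal cost: 223 − 3Q = 70, so Q = 51. From demand, P = 146.5.
PS = (146.5 − 70)·51 = 3901.5.
Cournot with 4 identical firms: the symmetric best-response condition is 223 − 7.5q = 70. Each firm produces q = 20.4, total output Q = 81.6, price P = 100.6.
PS = (100.6 − 70)·81.6 = 2496.96.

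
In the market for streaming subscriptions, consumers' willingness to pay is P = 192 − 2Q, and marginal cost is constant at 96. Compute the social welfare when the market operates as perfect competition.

TS = 2304

Perfect competition: P = MC = 96, so 192 − 2Q = 96 and Q = 48.
CS = ½·(192 − 96)·48 = 2304; PS = (96 − 96)·48 = 0; TS = 2304.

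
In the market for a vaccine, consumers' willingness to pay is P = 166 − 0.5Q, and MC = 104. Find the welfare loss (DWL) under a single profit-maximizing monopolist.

Under competition P = MC = 104, so Q = (166 − 104)/0.5 = 124.
Monopoly sets MR = MC: 166 − Q = 104 ⇒ Q = 62, P = 166 − 0.5·62 = 135.
DWL is the triangle between Q = 62 and Q = 124: ½·(124 − 62)·(135 − 104) = 961.

DWL = 961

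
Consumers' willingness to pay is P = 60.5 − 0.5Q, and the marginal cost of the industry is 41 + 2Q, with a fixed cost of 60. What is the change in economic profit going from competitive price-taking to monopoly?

Economic profit rises by 2.535

Under competition P = MC: 60.5 − 0.5Q = 41 + 2Q ⇒ Q = 7.8, P = 56.6.
Profit = 56.6·7.8 − (41·7.8 + ½·2·7.8²) − 60 = 0.84.
The monopolist equates marginal revenue to marginal cost: 60.5 − Q = 41 + 2Q, so Q = 6.5. From demand, P = 57.25.
Profit = 57.25·6.5 − (41·6.5 + ½·2·6.5²) − 60 = 3.375.
Change in economic profit: 3.375 − 0.84 = 2.535.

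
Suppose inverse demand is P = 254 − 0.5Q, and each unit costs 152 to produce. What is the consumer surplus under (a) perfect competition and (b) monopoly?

Competitive firms price at marginal cost: P = 152, giving Q = 204.
CS = ½·(254 − 152)·204 = 10404.
The monopolist equates marginal revenue to marginal cost: 254 − Q = 152, so Q = 102. From demand, P = 203.
CS = ½·(254 − 203)·102 = 2601.

Competition: CS = 10404; Monopoly: CS = 2601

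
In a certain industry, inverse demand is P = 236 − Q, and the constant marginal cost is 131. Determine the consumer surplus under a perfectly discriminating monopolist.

CS = 0

With perfect price discrimination, output is the efficient level Q = 105 (where demand meets MC), but every buyer pays their willingness to pay: CS = 0 and PS = total surplus.
CS = 0.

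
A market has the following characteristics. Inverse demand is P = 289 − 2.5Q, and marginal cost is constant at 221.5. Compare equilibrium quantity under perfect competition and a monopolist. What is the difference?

Equilibrium quantity falls by 13.5

Perfect competition: P = MC = 221.5, so 289 − 2.5Q = 221.5 and Q = 27.
Monopoly sets MR = MC: 289 − 5Q = 221.5 ⇒ Q = 13.5, P = 289 − 2.5·13.5 = 255.25.
Change in equilibrium quantity: 13.5 − 27 = −13.5.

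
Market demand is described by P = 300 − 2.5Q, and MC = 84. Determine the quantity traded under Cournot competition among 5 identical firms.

In a 5-firm Cournot equilibrium, symmetry and the first-order condition give q = (300 − 84)/(15) = 14.4. So Q = 72 and P = 120.

Q = 72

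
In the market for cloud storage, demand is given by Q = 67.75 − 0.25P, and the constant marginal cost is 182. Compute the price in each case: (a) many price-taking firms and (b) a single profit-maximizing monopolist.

Inverting demand: P = 271 − 4Q.
Competitive firms price at marginal cost: P = 182, giving Q = 22.25.
The monopolist equates marginal revenue to marginal cost: 271 − 8Q = 182, so Q = 11.125. From demand, P = 226.5.

Competition: P = 182; Monopoly: P = 226.5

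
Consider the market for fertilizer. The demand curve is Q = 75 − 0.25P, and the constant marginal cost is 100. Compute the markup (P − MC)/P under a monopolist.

Lerner index = 0.5

Inverting demand: P = 300 − 4Q.
Monopoly sets MR = MC: 300 − 8Q = 100 ⇒ Q = 25, P = 300 − 4·25 = 200.
Lerner index = (P − MC)/P = (200 − 100)/200 = 0.5.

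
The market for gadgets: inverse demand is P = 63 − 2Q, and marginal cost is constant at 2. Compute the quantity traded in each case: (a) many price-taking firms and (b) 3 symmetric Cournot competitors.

Competitive firms price at marginal cost: P = 2, giving Q = 30.5.
Cournot with 3 identical firms: the symmetric best-response condition is 63 − 8q = 2. Each firm produces q = 7.625, total output Q = 22.875, price P = 17.25.

Competition: Q = 30.5; Cournot: Q = 22.875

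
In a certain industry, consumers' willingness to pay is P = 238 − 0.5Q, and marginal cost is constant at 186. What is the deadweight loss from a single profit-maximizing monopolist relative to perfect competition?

Competitive firms price at marginal cost: P = 186, giving Q = 104.
The monopolist equates marginal revenue to marginal cost: 238 − Q = 186, so Q = 52. From demand, P = 212.
DWL is the triangle between Q = 52 and Q = 104: ½·(104 − 52)·(212 − 186) = 676.

DWL = 676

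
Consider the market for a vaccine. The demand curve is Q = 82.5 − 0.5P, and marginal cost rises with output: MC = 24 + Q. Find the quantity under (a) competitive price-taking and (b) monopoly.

Inverting demand: P = 165 − 2Q.
Competitive equilibrium sets price equal to marginal cost: 165 − 2Q = 24 + Q, so Q = 47 and P = 71.
Monopoly sets MR = MC: 165 − 4Q = 24 + Q ⇒ Q = 28.2, P = 165 − 2·28.2 = 108.6.

Competition: Q = 47; Monopoly: Q = 28.2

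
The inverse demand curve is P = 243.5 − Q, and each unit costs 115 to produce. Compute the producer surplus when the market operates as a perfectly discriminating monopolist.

Under first-degree price discrimination the firm charges each unit its demand price and produces up to where P = MC, i.e. Q = 128.5. Consumer surplus is zero; producer surplus equals total surplus.
PS = ½·(243.5 − 115)·128.5 = 8256.125.

PS = 8256.125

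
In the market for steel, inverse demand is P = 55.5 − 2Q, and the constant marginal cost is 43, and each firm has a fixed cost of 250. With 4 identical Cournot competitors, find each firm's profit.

Cournot with 4 identical firms: the symmetric best-response condition is 55.5 − 10q = 43. Each firm produces q = 1.25, total output Q = 5, price P = 45.5.
Each firm's profit = (45.5 − 43)·1.25 − 250 = −246.875.

π_i = −246.875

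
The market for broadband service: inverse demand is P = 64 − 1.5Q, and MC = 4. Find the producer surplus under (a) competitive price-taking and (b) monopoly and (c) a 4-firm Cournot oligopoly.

Competition: PS = 0; Monopoly: PS = 600; Cournot: PS = 384

Perfect competition: P = MC = 4, so 64 − 1.5Q = 4 and Q = 40.
PS = (4 − 4)·40 = 0.
The monopolist equates marginal revenue to marginal cost: 64 − 3Q = 4, so Q = 20. From demand, P = 34.
PS = (34 − 4)·20 = 600.
Cournot with 4 identical firms: the symmetric best-response condition is 64 − 7.5q = 4. Each firm produces q = 8, total output Q = 32, price P = 16.
PS = (16 − 4)·32 = 384.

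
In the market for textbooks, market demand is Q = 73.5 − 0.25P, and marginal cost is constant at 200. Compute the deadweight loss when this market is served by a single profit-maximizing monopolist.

DWL = 276.125

Inverting demand: P = 294 − 4Q.
Competitive firms price at marginal cost: P = 200, giving Q = 23.5.
The monopolist equates marginal revenue to marginal cost: 294 − 8Q = 200, so Q = 11.75. From demand, P = 247.
DWL is the triangle between Q = 11.75 and Q = 23.5: ½·(23.5 − 11.75)·(247 − 200) = 276.125.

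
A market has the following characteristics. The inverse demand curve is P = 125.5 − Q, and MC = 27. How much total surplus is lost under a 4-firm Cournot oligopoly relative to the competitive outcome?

Competitive firms price at marginal cost: P = 27, giving Q = 98.5.
Cournot with 4 identical firms: the symmetric best-response condition is 125.5 − 5q = 27. Each firm produces q = 19.7, total output Q = 78.8, price P = 46.7.
DWL is the triangle between Q = 78.8 and Q = 98.5: ½·(98.5 − 78.8)·(46.7 − 27) = 194.045.

DWL = 194.045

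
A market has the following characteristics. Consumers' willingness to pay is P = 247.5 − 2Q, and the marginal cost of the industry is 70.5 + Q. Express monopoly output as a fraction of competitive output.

Q_m/Q_c = 0.6

Monopoly sets MR = MC: 247.5 − 4Q = 70.5 + Q ⇒ Q = 35.4, P = 247.5 − 2·35.4 = 176.7.
Competitive equilibrium sets price equal to marginal cost: 247.5 − 2Q = 70.5 + Q, so Q = 59 and P = 129.5.
Ratio Q_m/Q_c = 35.4/59 = 0.6.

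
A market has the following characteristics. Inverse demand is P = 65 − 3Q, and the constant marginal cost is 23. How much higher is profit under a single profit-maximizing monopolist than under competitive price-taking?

Under competition P = MC = 23, so Q = (65 − 23)/3 = 14.
Profit = (23 − 23)·14 = 0.
A monopolist chooses Q where MR = MC. MR = 65 − 6Q; setting this equal to 23 gives Q = 7 and P = 44.
Profit = (44 − 23)·7 = 147.
Change in profit: 147 − 0 = 147.

Profit rises by 147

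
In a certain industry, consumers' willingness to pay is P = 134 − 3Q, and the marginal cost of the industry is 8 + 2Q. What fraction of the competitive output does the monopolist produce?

A monopolist chooses Q where MR = MC. MR = 134 − 6Q; setting this equal to 8 + 2Q gives Q = 15.75 and P = 86.75.
Competitive equilibrium sets price equal to marginal cost: 134 − 3Q = 8 + 2Q, so Q = 25.2 and P = 58.4.
Ratio Q_m/Q_c = 15.75/25.2 = 0.625.

Q_m/Q_c = 0.625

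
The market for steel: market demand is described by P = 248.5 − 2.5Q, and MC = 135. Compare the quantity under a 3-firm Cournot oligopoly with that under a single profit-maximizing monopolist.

Cournot: Q = 34.05; Monopoly: Q = 22.7

Cournot with 3 identical firms: the symmetric best-response condition is 248.5 − 10q = 135. Each firm produces q = 11.35, total output Q = 34.05, price P = 163.375.
A monopolist chooses Q where MR = MC. MR = 248.5 − 5Q; setting this equal to 135 gives Q = 22.7 and P = 191.75.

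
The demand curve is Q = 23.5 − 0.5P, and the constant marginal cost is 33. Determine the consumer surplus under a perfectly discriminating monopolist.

Inverting demand: P = 47 − 2Q.
A perfectly discriminating monopolist sells every unit with P(Q) ≥ MC(Q), so output equals the competitive quantity Q = 7. Each buyer pays their reservation price, so CS = 0 and the firm captures all surplus.
CS = 0.

CS = 0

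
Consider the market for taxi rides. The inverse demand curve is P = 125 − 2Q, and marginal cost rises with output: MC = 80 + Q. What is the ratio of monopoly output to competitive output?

Q_m/Q_c = 0.6

The monopolist equates marginal revenue to marginal cost: 125 − 4Q = 80 + Q, so Q = 9. From demand, P = 107.
Under competition P = MC: 125 − 2Q = 80 + Q ⇒ Q = 15, P = 95.
Ratio Q_m/Q_c = 9/15 = 0.6.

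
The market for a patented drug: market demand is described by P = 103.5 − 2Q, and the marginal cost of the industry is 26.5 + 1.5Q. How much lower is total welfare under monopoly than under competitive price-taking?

Total welfare falls by 112

Under competition P = MC: 103.5 − 2Q = 26.5 + 1.5Q ⇒ Q = 22, P = 59.5.
CS = ½·(103.5 − 59.5)·22 = 484; PS = (59.5·22 − 26.5·22 − ½·1.5·22²) = 363; TS = 847.
A monopolist chooses Q where MR = MC. MR = 103.5 − 4Q; setting this equal to 26.5 + 1.5Q gives Q = 14 and P = 75.5.
CS = ½·(103.5 − 75.5)·14 = 196; PS = (75.5·14 − 26.5·14 − ½·1.5·14²) = 539; TS = 735.
Change in total welfare: 735 − 847 = −112.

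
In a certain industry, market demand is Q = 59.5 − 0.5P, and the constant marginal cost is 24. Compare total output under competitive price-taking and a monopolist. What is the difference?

Inverting demand: P = 119 − 2Q.
Under competition P = MC = 24, so Q = (119 − 24)/2 = 47.5.
A monopolist chooses Q where MR = MC. MR = 119 − 4Q; setting this equal to 24 gives Q = 23.75 and P = 71.5.
Change in total output: 23.75 − 47.5 = −23.75.

Q falls by 23.75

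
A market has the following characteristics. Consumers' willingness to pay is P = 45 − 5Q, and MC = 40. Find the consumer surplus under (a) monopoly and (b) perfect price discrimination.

Monopoly: CS = 0.625; Perfect PD: CS = 0

A monopolist chooses Q where MR = MC. MR = 45 − 10Q; setting this equal to 40 gives Q = 0.5 and P = 42.5.
CS = ½·(45 − 42.5)·0.5 = 0.625.
Under first-degree price discrimination the firm charges each unit its demand price and produces up to where P = MC, i.e. Q = 1. Consumer surplus is zero; producer surplus equals total surplus.
CS = 0.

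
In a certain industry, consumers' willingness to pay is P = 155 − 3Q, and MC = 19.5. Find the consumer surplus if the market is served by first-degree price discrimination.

CS = 0

Under first-degree price discrimination the firm charges each unit its demand price and produces up to where P = MC, i.e. Q = 271/6. Consumer surplus is zero; producer surplus equals total surplus.
CS = 0.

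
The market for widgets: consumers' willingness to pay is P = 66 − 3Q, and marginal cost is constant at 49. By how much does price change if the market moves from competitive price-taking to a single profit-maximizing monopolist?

P rises by 8.5

Under competition P = MC = 49, so Q = (66 − 49)/3 = 17/3.
Monopoly sets MR = MC: 66 − 6Q = 49 ⇒ Q = 17/6, P = 66 − 3·17/6 = 57.5.
Change in price: 57.5 − 49 = 8.5.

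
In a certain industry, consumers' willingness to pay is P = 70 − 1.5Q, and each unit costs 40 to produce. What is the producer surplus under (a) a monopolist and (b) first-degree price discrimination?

Monopoly: PS = 150; Perfect PD: PS = 300

A monopolist chooses Q where MR = MC. MR = 70 − 3Q; setting this equal to 40 gives Q = 10 and P = 55.
PS = (55 − 40)·10 = 150.
With perfect price discrimination, output is the efficient level Q = 20 (where demand meets MC), but every buyer pays their willingness to pay: CS = 0 and PS = total surplus.
PS = ½·(70 − 40)·20 = 300.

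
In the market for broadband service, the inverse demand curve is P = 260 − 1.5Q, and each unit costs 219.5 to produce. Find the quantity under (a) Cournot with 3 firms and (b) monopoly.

Cournot with 3 identical firms: the symmetric best-response condition is 260 − 6q = 219.5. Each firm produces q = 6.75, total output Q = 20.25, price P = 229.625.
A monopolist chooses Q where MR = MC. MR = 260 − 3Q; setting this equal to 219.5 gives Q = 13.5 and P = 239.75.

Cournot: Q = 20.25; Monopoly: Q = 13.5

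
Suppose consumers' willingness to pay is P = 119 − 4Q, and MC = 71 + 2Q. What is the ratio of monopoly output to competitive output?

The monopolist equates marginal revenue to marginal cost: 119 − 8Q = 71 + 2Q, so Q = 4.8. From demand, P = 99.8.
Competitive equilibrium sets price equal to marginal cost: 119 − 4Q = 71 + 2Q, so Q = 8 and P = 87.
Ratio Q_m/Q_c = 4.8/8 = 0.6.

Q_m/Q_c = 0.6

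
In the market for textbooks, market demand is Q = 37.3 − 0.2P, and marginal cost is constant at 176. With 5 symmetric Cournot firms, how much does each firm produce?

Inverting demand: P = 186.5 − 5Q.
Cournot with 5 identical firms: the symmetric best-response condition is 186.5 − 30q = 176. Each firm produces q = 0.35, total output Q = 1.75, price P = 177.75.

q_i = 0.35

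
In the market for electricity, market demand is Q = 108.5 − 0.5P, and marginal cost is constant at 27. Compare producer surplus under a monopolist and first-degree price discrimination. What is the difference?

PS rises by 4512.5

Inverting demand: P = 217 − 2Q.
The monopolist equates marginal revenue to marginal cost: 217 − 4Q = 27, so Q = 47.5. From demand, P = 122.
PS = (122 − 27)·47.5 = 4512.5.
Under first-degree price discrimination the firm charges each unit its demand price and produces up to where P = MC, i.e. Q = 95. Consumer surplus is zero; producer surplus equals total surplus.
PS = ½·(217 − 27)·95 = 9025.
Change in producer surplus: 9025 − 4512.5 = 4512.5.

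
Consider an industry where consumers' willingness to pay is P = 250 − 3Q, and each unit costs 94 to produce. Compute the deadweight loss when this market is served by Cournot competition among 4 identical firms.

DWL = 162.24

Competitive firms price at marginal cost: P = 94, giving Q = 52.
In a 4-firm Cournot equilibrium, symmetry and the first-order condition give q = (250 − 94)/(15) = 10.4. So Q = 41.6 and P = 125.2.
DWL is the triangle between Q = 41.6 and Q = 52: ½·(52 − 41.6)·(125.2 − 94) = 162.24.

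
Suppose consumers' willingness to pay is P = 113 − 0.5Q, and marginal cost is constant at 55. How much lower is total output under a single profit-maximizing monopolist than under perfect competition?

Total output falls by 58

Under competition P = MC = 55, so Q = (113 − 55)/0.5 = 116.
A monopolist chooses Q where MR = MC. MR = 113 − Q; setting this equal to 55 gives Q = 58 and P = 84.
Change in total output: 58 − 116 = −58.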